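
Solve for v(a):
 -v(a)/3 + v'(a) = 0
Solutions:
 v(a) = C1*exp(a/3)


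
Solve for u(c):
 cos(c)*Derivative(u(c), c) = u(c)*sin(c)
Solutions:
 u(c) = C1/cos(c)


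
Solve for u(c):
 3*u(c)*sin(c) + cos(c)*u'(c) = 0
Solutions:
 u(c) = C1*cos(c)^3


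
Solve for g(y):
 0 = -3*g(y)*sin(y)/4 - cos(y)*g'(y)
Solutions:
 g(y) = C1*cos(y)^(3/4)


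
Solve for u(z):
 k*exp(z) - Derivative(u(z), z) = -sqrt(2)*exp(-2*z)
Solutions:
 u(z) = C1 + k*exp(z) - sqrt(2)*exp(-2*z)/2


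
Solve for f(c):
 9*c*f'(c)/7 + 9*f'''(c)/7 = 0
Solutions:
 f(c) = C1 + Integral(C2*airyai(-c) + C3*airybi(-c), c)


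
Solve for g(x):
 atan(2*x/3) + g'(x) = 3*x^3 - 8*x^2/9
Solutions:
 g(x) = C1 + 3*x^4/4 - 8*x^3/27 - x*atan(2*x/3) + 3*log(4*x^2 + 9)/4


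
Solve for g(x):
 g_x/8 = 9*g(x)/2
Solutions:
 g(x) = C1*exp(36*x)


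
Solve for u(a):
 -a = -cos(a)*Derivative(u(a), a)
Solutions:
 u(a) = C1 + Integral(a/cos(a), a)


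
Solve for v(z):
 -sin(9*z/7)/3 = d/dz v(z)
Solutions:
 v(z) = C1 + 7*cos(9*z/7)/27


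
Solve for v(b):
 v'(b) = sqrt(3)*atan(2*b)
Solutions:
 v(b) = C1 + sqrt(3)*(b*atan(2*b) - log(4*b^2 + 1)/4)


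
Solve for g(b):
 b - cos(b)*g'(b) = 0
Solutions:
 g(b) = C1 + Integral(b/cos(b), b)


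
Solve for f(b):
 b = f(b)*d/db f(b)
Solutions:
 f(b) = -sqrt(C1 + b^2)
 f(b) = sqrt(C1 + b^2)


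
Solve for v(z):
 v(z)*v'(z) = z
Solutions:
 v(z) = -sqrt(C1 + z^2)
 v(z) = sqrt(C1 + z^2)


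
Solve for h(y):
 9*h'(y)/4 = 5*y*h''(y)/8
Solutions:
 h(y) = C1 + C2*y^(23/5)


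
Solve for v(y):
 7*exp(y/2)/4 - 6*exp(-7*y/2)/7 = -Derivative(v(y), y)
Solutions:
 v(y) = C1 - 7*exp(y/2)/2 - 12*exp(-7*y/2)/49


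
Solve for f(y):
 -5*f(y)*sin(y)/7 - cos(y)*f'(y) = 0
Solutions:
 f(y) = C1*cos(y)^(5/7)


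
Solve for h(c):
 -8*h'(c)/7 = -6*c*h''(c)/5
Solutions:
 h(c) = C1 + C2*c^(41/21)


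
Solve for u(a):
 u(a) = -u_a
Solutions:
 u(a) = C1*exp(-a)


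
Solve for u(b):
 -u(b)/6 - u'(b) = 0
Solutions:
 u(b) = C1*exp(-b/6)


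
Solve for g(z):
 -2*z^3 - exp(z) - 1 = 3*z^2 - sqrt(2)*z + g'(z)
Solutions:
 g(z) = C1 - z^4/2 - z^3 + sqrt(2)*z^2/2 - z - exp(z)


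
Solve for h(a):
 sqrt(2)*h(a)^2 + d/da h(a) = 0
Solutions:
 h(a) = 1/(C1 + sqrt(2)*a)


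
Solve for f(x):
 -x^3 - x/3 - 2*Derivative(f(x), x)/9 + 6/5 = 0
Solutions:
 f(x) = C1 - 9*x^4/8 - 3*x^2/4 + 27*x/5


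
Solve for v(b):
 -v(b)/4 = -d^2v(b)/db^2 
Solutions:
 v(b) = C1*exp(-b/2) + C2*exp(b/2)


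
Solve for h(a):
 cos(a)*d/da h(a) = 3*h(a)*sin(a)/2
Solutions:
 h(a) = C1/cos(a)^(3/2)


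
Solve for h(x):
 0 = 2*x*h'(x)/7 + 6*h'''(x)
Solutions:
 h(x) = C1 + Integral(C2*airyai(-21^(2/3)*x/21) + C3*airybi(-21^(2/3)*x/21), x)


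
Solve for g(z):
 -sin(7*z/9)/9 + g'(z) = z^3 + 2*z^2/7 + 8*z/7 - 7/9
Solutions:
 g(z) = C1 + z^4/4 + 2*z^3/21 + 4*z^2/7 - 7*z/9 - cos(7*z/9)/7


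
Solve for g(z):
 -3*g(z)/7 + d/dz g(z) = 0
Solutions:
 g(z) = C1*exp(3*z/7)


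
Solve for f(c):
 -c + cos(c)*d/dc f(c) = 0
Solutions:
 f(c) = C1 + Integral(c/cos(c), c)


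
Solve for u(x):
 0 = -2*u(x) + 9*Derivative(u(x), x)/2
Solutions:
 u(x) = C1*exp(4*x/9)


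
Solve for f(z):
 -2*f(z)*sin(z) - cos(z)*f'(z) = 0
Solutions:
 f(z) = C1*cos(z)^2


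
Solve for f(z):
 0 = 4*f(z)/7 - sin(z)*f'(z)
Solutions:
 f(z) = C1*(cos(z) - 1)^(2/7)/(cos(z) + 1)^(2/7)


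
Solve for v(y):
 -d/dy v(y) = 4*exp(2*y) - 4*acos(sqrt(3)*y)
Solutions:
 v(y) = C1 + 4*y*acos(sqrt(3)*y) - 4*sqrt(3)*sqrt(1 - 3*y^2)/3 - 2*exp(2*y)


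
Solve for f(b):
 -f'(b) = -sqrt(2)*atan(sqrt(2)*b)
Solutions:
 f(b) = C1 + sqrt(2)*(b*atan(sqrt(2)*b) - sqrt(2)*log(2*b^2 + 1)/4)


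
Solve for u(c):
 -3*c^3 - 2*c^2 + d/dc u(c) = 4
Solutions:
 u(c) = C1 + 3*c^4/4 + 2*c^3/3 + 4*c


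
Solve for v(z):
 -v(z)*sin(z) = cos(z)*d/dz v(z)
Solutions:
 v(z) = C1*cos(z)


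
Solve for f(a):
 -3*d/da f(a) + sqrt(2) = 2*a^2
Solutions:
 f(a) = C1 - 2*a^3/9 + sqrt(2)*a/3


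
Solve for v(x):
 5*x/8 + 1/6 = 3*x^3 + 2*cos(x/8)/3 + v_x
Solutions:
 v(x) = C1 - 3*x^4/4 + 5*x^2/16 + x/6 - 16*sin(x/8)/3


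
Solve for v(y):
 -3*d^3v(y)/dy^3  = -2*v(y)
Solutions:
 v(y) = C3*exp(2^(1/3)*3^(2/3)*y/3) + (C1*sin(2^(1/3)*3^(1/6)*y/2) + C2*cos(2^(1/3)*3^(1/6)*y/2))*exp(-2^(1/3)*3^(2/3)*y/6)


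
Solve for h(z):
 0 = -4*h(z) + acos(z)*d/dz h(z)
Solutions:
 h(z) = C1*exp(4*Integral(1/acos(z), z))


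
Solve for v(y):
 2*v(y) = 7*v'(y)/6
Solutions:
 v(y) = C1*exp(12*y/7)


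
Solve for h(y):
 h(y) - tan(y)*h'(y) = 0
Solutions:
 h(y) = C1*sin(y)


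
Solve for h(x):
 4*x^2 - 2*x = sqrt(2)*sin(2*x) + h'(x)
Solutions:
 h(x) = C1 + 4*x^3/3 - x^2 + sqrt(2)*cos(2*x)/2


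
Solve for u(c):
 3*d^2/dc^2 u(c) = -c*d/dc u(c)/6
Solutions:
 u(c) = C1 + C2*erf(c/6)


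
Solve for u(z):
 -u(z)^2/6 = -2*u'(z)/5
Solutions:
 u(z) = -12/(C1 + 5*z)


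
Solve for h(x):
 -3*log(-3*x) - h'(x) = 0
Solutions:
 h(x) = C1 - 3*x*log(-x) + 3*x*(1 - log(3))


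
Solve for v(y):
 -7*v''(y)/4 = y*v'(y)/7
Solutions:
 v(y) = C1 + C2*erf(sqrt(2)*y/7)


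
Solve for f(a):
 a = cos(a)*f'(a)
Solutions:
 f(a) = C1 + Integral(a/cos(a), a)


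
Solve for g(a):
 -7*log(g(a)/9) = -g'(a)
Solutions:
 Integral(1/(-log(_y) + 2*log(3)), (_y, g(a)))/7 = C1 - a


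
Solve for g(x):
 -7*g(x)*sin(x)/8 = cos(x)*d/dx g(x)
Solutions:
 g(x) = C1*cos(x)^(7/8)


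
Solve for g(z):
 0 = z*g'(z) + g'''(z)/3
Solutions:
 g(z) = C1 + Integral(C2*airyai(-3^(1/3)*z) + C3*airybi(-3^(1/3)*z), z)


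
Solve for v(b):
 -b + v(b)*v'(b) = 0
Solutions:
 v(b) = -sqrt(C1 + b^2)
 v(b) = sqrt(C1 + b^2)


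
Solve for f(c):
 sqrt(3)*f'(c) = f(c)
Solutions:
 f(c) = C1*exp(sqrt(3)*c/3)


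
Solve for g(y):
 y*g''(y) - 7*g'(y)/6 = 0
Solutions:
 g(y) = C1 + C2*y^(13/6)


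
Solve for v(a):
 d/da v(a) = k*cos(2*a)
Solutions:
 v(a) = C1 + k*sin(2*a)/2


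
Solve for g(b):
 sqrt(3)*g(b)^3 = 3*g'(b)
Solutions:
 g(b) = -sqrt(6)*sqrt(-1/(C1 + sqrt(3)*b))/2
 g(b) = sqrt(6)*sqrt(-1/(C1 + sqrt(3)*b))/2


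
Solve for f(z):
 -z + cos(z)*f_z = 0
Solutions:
 f(z) = C1 + Integral(z/cos(z), z)


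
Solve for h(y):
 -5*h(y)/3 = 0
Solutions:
 h(y) = 0


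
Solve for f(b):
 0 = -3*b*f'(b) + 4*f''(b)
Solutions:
 f(b) = C1 + C2*erfi(sqrt(6)*b/4)


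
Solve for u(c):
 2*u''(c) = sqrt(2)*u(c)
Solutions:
 u(c) = C1*exp(-2^(3/4)*c/2) + C2*exp(2^(3/4)*c/2)


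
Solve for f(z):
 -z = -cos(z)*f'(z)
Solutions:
 f(z) = C1 + Integral(z/cos(z), z)


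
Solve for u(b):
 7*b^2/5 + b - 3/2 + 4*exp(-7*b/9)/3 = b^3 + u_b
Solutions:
 u(b) = C1 - b^4/4 + 7*b^3/15 + b^2/2 - 3*b/2 - 12*exp(-7*b/9)/7


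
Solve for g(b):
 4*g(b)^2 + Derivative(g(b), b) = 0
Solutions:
 g(b) = 1/(C1 + 4*b)


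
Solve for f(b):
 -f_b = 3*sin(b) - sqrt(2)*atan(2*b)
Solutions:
 f(b) = C1 + sqrt(2)*(b*atan(2*b) - log(4*b^2 + 1)/4) + 3*cos(b)


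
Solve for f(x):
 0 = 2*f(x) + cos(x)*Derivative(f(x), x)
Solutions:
 f(x) = C1*(sin(x) - 1)/(sin(x) + 1)


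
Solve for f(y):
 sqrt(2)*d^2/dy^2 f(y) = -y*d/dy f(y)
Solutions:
 f(y) = C1 + C2*erf(2^(1/4)*y/2)


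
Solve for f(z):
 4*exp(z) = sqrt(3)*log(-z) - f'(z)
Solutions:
 f(z) = C1 + sqrt(3)*z*log(-z) - sqrt(3)*z - 4*exp(z)


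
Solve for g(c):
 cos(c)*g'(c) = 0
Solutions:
 g(c) = C1


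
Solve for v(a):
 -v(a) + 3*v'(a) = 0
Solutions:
 v(a) = C1*exp(a/3)


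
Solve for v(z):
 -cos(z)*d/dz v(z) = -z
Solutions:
 v(z) = C1 + Integral(z/cos(z), z)


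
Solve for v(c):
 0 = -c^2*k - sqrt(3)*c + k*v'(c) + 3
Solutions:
 v(c) = C1 + c^3/3 + sqrt(3)*c^2/(2*k) - 3*c/k


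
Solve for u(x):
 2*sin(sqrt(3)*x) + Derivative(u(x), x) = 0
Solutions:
 u(x) = C1 + 2*sqrt(3)*cos(sqrt(3)*x)/3


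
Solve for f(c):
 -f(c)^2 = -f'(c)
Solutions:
 f(c) = -1/(C1 + c)


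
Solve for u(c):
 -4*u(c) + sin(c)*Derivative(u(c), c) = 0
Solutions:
 u(c) = C1*(cos(c)^2 - 2*cos(c) + 1)/(cos(c)^2 + 2*cos(c) + 1)


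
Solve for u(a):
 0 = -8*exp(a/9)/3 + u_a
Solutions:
 u(a) = C1 + 24*exp(a/9)


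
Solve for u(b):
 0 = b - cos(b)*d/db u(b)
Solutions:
 u(b) = C1 + Integral(b/cos(b), b)


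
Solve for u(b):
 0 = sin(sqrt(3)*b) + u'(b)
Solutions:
 u(b) = C1 + sqrt(3)*cos(sqrt(3)*b)/3


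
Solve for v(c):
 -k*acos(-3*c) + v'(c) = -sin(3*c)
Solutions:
 v(c) = C1 + k*(c*acos(-3*c) + sqrt(1 - 9*c^2)/3) + cos(3*c)/3


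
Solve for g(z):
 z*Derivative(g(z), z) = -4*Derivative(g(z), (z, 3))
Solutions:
 g(z) = C1 + Integral(C2*airyai(-2^(1/3)*z/2) + C3*airybi(-2^(1/3)*z/2), z)


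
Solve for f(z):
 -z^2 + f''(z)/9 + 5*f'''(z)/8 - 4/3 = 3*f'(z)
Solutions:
 f(z) = C1 + C2*exp(2*z*(-2 + sqrt(2434))/45) + C3*exp(-2*z*(2 + sqrt(2434))/45) - z^3/9 - z^2/81 - 5111*z/8748


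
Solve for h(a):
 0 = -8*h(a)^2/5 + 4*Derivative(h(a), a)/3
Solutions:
 h(a) = -5/(C1 + 6*a)


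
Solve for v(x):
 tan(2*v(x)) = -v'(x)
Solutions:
 v(x) = -asin(C1*exp(-2*x))/2 + pi/2
 v(x) = asin(C1*exp(-2*x))/2


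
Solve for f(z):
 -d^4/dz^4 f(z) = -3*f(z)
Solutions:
 f(z) = C1*exp(-3^(1/4)*z) + C2*exp(3^(1/4)*z) + C3*sin(3^(1/4)*z) + C4*cos(3^(1/4)*z)


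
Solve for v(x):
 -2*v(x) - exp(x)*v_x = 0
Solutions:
 v(x) = C1*exp(2*exp(-x))


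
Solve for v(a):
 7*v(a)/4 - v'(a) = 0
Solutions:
 v(a) = C1*exp(7*a/4)


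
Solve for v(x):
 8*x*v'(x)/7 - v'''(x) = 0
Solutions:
 v(x) = C1 + Integral(C2*airyai(2*7^(2/3)*x/7) + C3*airybi(2*7^(2/3)*x/7), x)


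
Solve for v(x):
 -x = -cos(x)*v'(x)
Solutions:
 v(x) = C1 + Integral(x/cos(x), x)


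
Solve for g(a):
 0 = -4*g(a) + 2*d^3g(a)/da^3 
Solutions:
 g(a) = C3*exp(2^(1/3)*a) + (C1*sin(2^(1/3)*sqrt(3)*a/2) + C2*cos(2^(1/3)*sqrt(3)*a/2))*exp(-2^(1/3)*a/2)


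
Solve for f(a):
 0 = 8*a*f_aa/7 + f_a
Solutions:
 f(a) = C1 + C2*a^(1/8)


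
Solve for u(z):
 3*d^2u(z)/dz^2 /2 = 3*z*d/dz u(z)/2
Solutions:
 u(z) = C1 + C2*erfi(sqrt(2)*z/2)


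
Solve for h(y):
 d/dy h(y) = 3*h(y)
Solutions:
 h(y) = C1*exp(3*y)


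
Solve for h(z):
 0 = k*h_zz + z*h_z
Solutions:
 h(z) = C1 + C2*sqrt(k)*erf(sqrt(2)*z*sqrt(1/k)/2)


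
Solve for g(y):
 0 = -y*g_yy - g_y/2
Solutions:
 g(y) = C1 + C2*sqrt(y)


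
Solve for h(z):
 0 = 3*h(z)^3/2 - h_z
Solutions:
 h(z) = -sqrt(-1/(C1 + 3*z))
 h(z) = sqrt(-1/(C1 + 3*z))


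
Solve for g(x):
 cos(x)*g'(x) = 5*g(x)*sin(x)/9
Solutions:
 g(x) = C1/cos(x)^(5/9)


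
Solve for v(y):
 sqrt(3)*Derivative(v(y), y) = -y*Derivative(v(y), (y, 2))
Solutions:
 v(y) = C1 + C2*y^(1 - sqrt(3))


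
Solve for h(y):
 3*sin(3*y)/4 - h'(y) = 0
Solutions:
 h(y) = C1 - cos(3*y)/4


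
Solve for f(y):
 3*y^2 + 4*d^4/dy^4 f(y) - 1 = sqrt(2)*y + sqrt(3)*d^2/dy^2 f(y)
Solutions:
 f(y) = C1 + C2*y + C3*exp(-3^(1/4)*y/2) + C4*exp(3^(1/4)*y/2) + sqrt(3)*y^4/12 - sqrt(6)*y^3/18 + y^2*(4 - sqrt(3)/6)


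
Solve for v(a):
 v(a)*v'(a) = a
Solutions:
 v(a) = -sqrt(C1 + a^2)
 v(a) = sqrt(C1 + a^2)


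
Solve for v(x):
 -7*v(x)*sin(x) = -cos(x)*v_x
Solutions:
 v(x) = C1/cos(x)^7


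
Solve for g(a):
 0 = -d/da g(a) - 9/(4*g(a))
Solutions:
 g(a) = -sqrt(C1 - 18*a)/2
 g(a) = sqrt(C1 - 18*a)/2


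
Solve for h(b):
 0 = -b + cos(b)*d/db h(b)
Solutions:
 h(b) = C1 + Integral(b/cos(b), b)


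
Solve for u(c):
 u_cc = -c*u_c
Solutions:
 u(c) = C1 + C2*erf(sqrt(2)*c/2)


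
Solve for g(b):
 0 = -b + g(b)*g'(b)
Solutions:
 g(b) = -sqrt(C1 + b^2)
 g(b) = sqrt(C1 + b^2)


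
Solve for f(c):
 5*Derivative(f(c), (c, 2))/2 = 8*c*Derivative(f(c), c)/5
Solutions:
 f(c) = C1 + C2*erfi(2*sqrt(2)*c/5)


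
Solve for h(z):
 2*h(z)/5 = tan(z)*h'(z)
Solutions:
 h(z) = C1*sin(z)^(2/5)


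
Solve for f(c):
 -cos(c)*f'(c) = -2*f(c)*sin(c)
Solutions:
 f(c) = C1/cos(c)^2


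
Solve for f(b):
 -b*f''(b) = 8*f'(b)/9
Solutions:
 f(b) = C1 + C2*b^(1/9)


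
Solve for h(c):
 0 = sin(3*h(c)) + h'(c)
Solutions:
 h(c) = -acos((-C1 - exp(6*c))/(C1 - exp(6*c)))/3 + 2*pi/3
 h(c) = acos((-C1 - exp(6*c))/(C1 - exp(6*c)))/3


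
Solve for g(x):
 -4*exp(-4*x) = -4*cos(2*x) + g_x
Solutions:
 g(x) = C1 + 2*sin(2*x) + exp(-4*x)


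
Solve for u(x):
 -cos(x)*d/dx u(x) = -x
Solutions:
 u(x) = C1 + Integral(x/cos(x), x)


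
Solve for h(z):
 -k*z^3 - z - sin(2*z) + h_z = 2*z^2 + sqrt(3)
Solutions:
 h(z) = C1 + k*z^4/4 + 2*z^3/3 + z^2/2 + sqrt(3)*z - cos(2*z)/2


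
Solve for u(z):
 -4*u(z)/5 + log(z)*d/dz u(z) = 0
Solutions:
 u(z) = C1*exp(4*li(z)/5)


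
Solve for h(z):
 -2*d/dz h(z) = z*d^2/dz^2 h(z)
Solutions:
 h(z) = C1 + C2/z


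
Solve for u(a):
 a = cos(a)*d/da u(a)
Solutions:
 u(a) = C1 + Integral(a/cos(a), a)


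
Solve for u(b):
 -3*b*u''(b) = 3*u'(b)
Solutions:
 u(b) = C1 + C2*log(b)


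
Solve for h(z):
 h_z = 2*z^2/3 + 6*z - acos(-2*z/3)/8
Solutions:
 h(z) = C1 + 2*z^3/9 + 3*z^2 - z*acos(-2*z/3)/8 - sqrt(9 - 4*z^2)/16


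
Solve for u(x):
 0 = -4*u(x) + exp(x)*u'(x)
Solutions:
 u(x) = C1*exp(-4*exp(-x))


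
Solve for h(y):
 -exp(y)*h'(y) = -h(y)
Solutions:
 h(y) = C1*exp(-exp(-y))


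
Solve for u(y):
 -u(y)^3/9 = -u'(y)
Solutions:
 u(y) = -3*sqrt(2)*sqrt(-1/(C1 + y))/2
 u(y) = 3*sqrt(2)*sqrt(-1/(C1 + y))/2


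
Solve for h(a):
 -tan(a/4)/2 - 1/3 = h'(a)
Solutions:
 h(a) = C1 - a/3 + 2*log(cos(a/4))


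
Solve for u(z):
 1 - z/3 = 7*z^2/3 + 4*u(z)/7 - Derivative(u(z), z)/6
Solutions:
 u(z) = C1*exp(24*z/7) - 49*z^2/12 - 427*z/144 + 3059/3456


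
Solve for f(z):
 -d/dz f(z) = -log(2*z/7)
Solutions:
 f(z) = C1 + z*log(z) + z*log(2/7) - z


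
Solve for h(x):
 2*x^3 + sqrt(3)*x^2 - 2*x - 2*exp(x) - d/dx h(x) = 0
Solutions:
 h(x) = C1 + x^4/2 + sqrt(3)*x^3/3 - x^2 - 2*exp(x)


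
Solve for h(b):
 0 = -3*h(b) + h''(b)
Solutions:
 h(b) = C1*exp(-sqrt(3)*b) + C2*exp(sqrt(3)*b)


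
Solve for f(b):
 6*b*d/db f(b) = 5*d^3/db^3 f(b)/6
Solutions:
 f(b) = C1 + Integral(C2*airyai(30^(2/3)*b/5) + C3*airybi(30^(2/3)*b/5), b)


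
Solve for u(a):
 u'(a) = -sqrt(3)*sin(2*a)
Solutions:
 u(a) = C1 + sqrt(3)*cos(2*a)/2


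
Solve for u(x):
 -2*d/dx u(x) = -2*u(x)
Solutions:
 u(x) = C1*exp(x)


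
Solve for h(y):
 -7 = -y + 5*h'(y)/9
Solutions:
 h(y) = C1 + 9*y^2/10 - 63*y/5


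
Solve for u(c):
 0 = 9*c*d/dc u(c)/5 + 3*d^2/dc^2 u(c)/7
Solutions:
 u(c) = C1 + C2*erf(sqrt(210)*c/10)


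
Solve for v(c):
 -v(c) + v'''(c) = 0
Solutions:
 v(c) = C3*exp(c) + (C1*sin(sqrt(3)*c/2) + C2*cos(sqrt(3)*c/2))*exp(-c/2)


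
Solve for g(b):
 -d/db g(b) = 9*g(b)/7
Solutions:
 g(b) = C1*exp(-9*b/7)


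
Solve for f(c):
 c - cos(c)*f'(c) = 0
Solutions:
 f(c) = C1 + Integral(c/cos(c), c)


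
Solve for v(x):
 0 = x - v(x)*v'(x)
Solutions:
 v(x) = -sqrt(C1 + x^2)
 v(x) = sqrt(C1 + x^2)


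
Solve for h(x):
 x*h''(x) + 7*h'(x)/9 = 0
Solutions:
 h(x) = C1 + C2*x^(2/9)


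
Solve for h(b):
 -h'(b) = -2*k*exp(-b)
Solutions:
 h(b) = C1 - 2*k*exp(-b)


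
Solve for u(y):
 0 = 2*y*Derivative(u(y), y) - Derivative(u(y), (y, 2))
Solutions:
 u(y) = C1 + C2*erfi(y)


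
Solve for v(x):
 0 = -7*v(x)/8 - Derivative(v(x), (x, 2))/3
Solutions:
 v(x) = C1*sin(sqrt(42)*x/4) + C2*cos(sqrt(42)*x/4)


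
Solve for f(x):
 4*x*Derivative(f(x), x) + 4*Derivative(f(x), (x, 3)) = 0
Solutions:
 f(x) = C1 + Integral(C2*airyai(-x) + C3*airybi(-x), x)


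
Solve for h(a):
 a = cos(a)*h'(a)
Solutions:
 h(a) = C1 + Integral(a/cos(a), a)


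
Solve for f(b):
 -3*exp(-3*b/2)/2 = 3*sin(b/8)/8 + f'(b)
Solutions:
 f(b) = C1 + 3*cos(b/8) + exp(-3*b/2)


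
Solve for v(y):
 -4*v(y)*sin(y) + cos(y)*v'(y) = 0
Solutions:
 v(y) = C1/cos(y)^4


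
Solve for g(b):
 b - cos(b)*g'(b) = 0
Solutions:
 g(b) = C1 + Integral(b/cos(b), b)


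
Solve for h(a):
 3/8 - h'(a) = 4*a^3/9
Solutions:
 h(a) = C1 - a^4/9 + 3*a/8


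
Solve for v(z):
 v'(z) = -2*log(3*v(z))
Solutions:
 Integral(1/(log(_y) + log(3)), (_y, v(z)))/2 = C1 - z


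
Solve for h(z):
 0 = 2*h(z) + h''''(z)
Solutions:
 h(z) = (C1*sin(2^(3/4)*z/2) + C2*cos(2^(3/4)*z/2))*exp(-2^(3/4)*z/2) + (C3*sin(2^(3/4)*z/2) + C4*cos(2^(3/4)*z/2))*exp(2^(3/4)*z/2)


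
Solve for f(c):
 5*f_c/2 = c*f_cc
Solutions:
 f(c) = C1 + C2*c^(7/2)


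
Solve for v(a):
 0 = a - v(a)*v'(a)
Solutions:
 v(a) = -sqrt(C1 + a^2)
 v(a) = sqrt(C1 + a^2)


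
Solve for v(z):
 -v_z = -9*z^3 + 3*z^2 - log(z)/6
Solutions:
 v(z) = C1 + 9*z^4/4 - z^3 + z*log(z)/6 - z/6


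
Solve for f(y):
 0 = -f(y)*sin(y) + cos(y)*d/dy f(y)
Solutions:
 f(y) = C1/cos(y)


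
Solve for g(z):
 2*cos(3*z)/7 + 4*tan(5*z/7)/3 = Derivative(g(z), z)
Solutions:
 g(z) = C1 - 28*log(cos(5*z/7))/15 + 2*sin(3*z)/21


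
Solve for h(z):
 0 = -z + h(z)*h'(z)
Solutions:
 h(z) = -sqrt(C1 + z^2)
 h(z) = sqrt(C1 + z^2)


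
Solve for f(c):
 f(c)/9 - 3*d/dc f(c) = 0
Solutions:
 f(c) = C1*exp(c/27)


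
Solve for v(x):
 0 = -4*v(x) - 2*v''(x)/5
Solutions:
 v(x) = C1*sin(sqrt(10)*x) + C2*cos(sqrt(10)*x)


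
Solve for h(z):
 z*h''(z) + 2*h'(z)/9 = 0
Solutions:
 h(z) = C1 + C2*z^(7/9)


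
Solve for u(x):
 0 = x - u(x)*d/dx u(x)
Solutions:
 u(x) = -sqrt(C1 + x^2)
 u(x) = sqrt(C1 + x^2)


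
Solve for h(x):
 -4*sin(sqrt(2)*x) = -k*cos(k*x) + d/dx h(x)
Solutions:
 h(x) = C1 + sin(k*x) + 2*sqrt(2)*cos(sqrt(2)*x)


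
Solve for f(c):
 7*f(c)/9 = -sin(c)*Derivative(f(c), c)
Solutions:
 f(c) = C1*(cos(c) + 1)^(7/18)/(cos(c) - 1)^(7/18)


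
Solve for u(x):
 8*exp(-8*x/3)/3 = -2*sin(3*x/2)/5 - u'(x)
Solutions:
 u(x) = C1 + 4*cos(3*x/2)/15 + exp(-8*x/3)


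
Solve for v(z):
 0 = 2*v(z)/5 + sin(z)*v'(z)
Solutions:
 v(z) = C1*(cos(z) + 1)^(1/5)/(cos(z) - 1)^(1/5)


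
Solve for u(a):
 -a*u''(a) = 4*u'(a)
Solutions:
 u(a) = C1 + C2/a^3


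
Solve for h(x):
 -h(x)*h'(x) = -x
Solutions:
 h(x) = -sqrt(C1 + x^2)
 h(x) = sqrt(C1 + x^2)


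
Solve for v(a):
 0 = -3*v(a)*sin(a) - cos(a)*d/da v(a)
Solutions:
 v(a) = C1*cos(a)^3


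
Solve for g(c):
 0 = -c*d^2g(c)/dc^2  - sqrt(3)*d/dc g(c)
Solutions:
 g(c) = C1 + C2*c^(1 - sqrt(3))


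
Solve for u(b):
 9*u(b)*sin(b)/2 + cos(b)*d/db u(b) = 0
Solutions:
 u(b) = C1*cos(b)^(9/2)


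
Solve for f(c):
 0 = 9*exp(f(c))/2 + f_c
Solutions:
 f(c) = log(1/(C1 + 9*c)) + log(2)


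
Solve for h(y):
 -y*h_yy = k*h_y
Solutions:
 h(y) = C1 + y^(1 - re(k))*(C2*sin(log(y)*Abs(im(k))) + C3*cos(log(y)*im(k)))


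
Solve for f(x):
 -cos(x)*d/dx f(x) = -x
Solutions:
 f(x) = C1 + Integral(x/cos(x), x)


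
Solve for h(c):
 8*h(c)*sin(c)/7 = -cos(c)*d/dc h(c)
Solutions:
 h(c) = C1*cos(c)^(8/7)


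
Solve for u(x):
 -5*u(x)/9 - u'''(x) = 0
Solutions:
 u(x) = C3*exp(-15^(1/3)*x/3) + (C1*sin(3^(5/6)*5^(1/3)*x/6) + C2*cos(3^(5/6)*5^(1/3)*x/6))*exp(15^(1/3)*x/6)


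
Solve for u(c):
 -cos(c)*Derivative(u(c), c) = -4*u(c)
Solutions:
 u(c) = C1*(sin(c)^2 + 2*sin(c) + 1)/(sin(c)^2 - 2*sin(c) + 1)


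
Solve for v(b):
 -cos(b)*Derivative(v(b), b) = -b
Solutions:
 v(b) = C1 + Integral(b/cos(b), b)


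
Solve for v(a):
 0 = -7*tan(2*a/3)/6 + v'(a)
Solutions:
 v(a) = C1 - 7*log(cos(2*a/3))/4


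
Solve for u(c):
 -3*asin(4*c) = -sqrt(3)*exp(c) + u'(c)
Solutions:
 u(c) = C1 - 3*c*asin(4*c) - 3*sqrt(1 - 16*c^2)/4 + sqrt(3)*exp(c)


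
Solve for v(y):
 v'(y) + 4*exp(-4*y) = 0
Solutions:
 v(y) = C1 + exp(-4*y)


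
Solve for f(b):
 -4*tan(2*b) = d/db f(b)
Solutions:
 f(b) = C1 + 2*log(cos(2*b))


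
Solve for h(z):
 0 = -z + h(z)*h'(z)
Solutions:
 h(z) = -sqrt(C1 + z^2)
 h(z) = sqrt(C1 + z^2)


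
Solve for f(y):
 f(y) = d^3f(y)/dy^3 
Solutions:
 f(y) = C3*exp(y) + (C1*sin(sqrt(3)*y/2) + C2*cos(sqrt(3)*y/2))*exp(-y/2)


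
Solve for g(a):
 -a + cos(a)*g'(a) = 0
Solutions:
 g(a) = C1 + Integral(a/cos(a), a)


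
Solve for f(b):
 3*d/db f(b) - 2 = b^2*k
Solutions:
 f(b) = C1 + b^3*k/9 + 2*b/3


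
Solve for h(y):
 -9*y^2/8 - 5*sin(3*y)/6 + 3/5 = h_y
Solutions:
 h(y) = C1 - 3*y^3/8 + 3*y/5 + 5*cos(3*y)/18


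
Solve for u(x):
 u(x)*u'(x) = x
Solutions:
 u(x) = -sqrt(C1 + x^2)
 u(x) = sqrt(C1 + x^2)


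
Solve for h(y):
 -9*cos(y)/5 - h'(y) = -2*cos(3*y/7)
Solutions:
 h(y) = C1 + 14*sin(3*y/7)/3 - 9*sin(y)/5


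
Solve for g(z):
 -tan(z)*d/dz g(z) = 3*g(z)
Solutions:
 g(z) = C1/sin(z)^3


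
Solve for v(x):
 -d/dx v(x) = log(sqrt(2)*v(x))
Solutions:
 2*Integral(1/(2*log(_y) + log(2)), (_y, v(x))) = C1 - x


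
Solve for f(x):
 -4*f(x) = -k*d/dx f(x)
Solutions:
 f(x) = C1*exp(4*x/k)


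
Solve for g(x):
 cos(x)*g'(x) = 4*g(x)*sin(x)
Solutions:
 g(x) = C1/cos(x)^4


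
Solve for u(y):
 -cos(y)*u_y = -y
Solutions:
 u(y) = C1 + Integral(y/cos(y), y)


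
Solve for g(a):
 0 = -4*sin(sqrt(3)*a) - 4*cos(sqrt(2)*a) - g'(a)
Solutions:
 g(a) = C1 - 2*sqrt(2)*sin(sqrt(2)*a) + 4*sqrt(3)*cos(sqrt(3)*a)/3


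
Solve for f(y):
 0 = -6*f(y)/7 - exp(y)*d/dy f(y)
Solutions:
 f(y) = C1*exp(6*exp(-y)/7)


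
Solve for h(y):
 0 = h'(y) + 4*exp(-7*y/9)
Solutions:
 h(y) = C1 + 36*exp(-7*y/9)/7


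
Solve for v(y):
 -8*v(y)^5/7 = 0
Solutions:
 v(y) = 0


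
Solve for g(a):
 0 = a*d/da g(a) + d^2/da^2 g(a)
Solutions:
 g(a) = C1 + C2*erf(sqrt(2)*a/2)


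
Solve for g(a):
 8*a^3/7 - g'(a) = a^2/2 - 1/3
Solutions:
 g(a) = C1 + 2*a^4/7 - a^3/6 + a/3


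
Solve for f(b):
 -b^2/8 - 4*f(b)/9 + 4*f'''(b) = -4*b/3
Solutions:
 f(b) = C3*exp(3^(1/3)*b/3) - 9*b^2/32 + 3*b + (C1*sin(3^(5/6)*b/6) + C2*cos(3^(5/6)*b/6))*exp(-3^(1/3)*b/6)


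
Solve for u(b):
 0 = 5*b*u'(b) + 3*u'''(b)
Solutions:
 u(b) = C1 + Integral(C2*airyai(-3^(2/3)*5^(1/3)*b/3) + C3*airybi(-3^(2/3)*5^(1/3)*b/3), b)


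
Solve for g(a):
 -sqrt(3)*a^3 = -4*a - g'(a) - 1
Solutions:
 g(a) = C1 + sqrt(3)*a^4/4 - 2*a^2 - a


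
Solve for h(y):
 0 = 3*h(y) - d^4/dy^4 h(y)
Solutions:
 h(y) = C1*exp(-3^(1/4)*y) + C2*exp(3^(1/4)*y) + C3*sin(3^(1/4)*y) + C4*cos(3^(1/4)*y)


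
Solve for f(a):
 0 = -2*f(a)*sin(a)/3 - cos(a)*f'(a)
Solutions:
 f(a) = C1*cos(a)^(2/3)


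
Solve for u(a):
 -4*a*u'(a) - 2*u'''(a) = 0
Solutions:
 u(a) = C1 + Integral(C2*airyai(-2^(1/3)*a) + C3*airybi(-2^(1/3)*a), a)


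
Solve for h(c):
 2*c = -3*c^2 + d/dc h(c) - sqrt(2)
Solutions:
 h(c) = C1 + c^3 + c^2 + sqrt(2)*c


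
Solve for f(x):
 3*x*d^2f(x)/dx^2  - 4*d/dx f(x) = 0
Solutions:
 f(x) = C1 + C2*x^(7/3)


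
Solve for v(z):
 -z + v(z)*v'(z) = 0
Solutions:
 v(z) = -sqrt(C1 + z^2)
 v(z) = sqrt(C1 + z^2)


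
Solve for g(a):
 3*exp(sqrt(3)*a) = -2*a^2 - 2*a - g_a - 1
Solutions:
 g(a) = C1 - 2*a^3/3 - a^2 - a - sqrt(3)*exp(sqrt(3)*a)


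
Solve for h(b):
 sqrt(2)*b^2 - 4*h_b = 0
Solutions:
 h(b) = C1 + sqrt(2)*b^3/12


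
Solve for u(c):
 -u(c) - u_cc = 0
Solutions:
 u(c) = C1*sin(c) + C2*cos(c)


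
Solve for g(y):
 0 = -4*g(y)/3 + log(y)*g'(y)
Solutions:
 g(y) = C1*exp(4*li(y)/3)


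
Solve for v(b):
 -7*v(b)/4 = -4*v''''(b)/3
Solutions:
 v(b) = C1*exp(-21^(1/4)*b/2) + C2*exp(21^(1/4)*b/2) + C3*sin(21^(1/4)*b/2) + C4*cos(21^(1/4)*b/2)


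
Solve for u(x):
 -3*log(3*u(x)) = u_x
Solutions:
 Integral(1/(log(_y) + log(3)), (_y, u(x)))/3 = C1 - x


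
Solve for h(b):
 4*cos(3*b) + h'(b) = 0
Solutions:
 h(b) = C1 - 4*sin(3*b)/3


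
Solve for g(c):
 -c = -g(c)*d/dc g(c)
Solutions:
 g(c) = -sqrt(C1 + c^2)
 g(c) = sqrt(C1 + c^2)


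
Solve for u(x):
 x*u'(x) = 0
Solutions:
 u(x) = C1


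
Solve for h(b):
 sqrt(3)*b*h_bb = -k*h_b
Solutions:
 h(b) = C1 + b^(-sqrt(3)*re(k)/3 + 1)*(C2*sin(sqrt(3)*log(b)*Abs(im(k))/3) + C3*cos(sqrt(3)*log(b)*im(k)/3))


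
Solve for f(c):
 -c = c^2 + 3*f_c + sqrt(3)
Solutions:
 f(c) = C1 - c^3/9 - c^2/6 - sqrt(3)*c/3


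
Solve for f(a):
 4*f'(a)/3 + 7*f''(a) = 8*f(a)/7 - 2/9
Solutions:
 f(a) = C1*exp(2*a*(-1 + sqrt(19))/21) + C2*exp(-2*a*(1 + sqrt(19))/21) + 7/36


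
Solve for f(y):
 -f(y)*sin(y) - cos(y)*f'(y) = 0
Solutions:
 f(y) = C1*cos(y)


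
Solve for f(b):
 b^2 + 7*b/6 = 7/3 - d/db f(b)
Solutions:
 f(b) = C1 - b^3/3 - 7*b^2/12 + 7*b/3


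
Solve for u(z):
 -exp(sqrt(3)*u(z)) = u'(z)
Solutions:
 u(z) = sqrt(3)*(2*log(1/(C1 + z)) - log(3))/6


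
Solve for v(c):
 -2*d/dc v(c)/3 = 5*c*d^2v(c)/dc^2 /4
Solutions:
 v(c) = C1 + C2*c^(7/15)


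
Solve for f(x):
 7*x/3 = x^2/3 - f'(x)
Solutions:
 f(x) = C1 + x^3/9 - 7*x^2/6


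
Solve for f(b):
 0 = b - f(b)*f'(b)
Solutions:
 f(b) = -sqrt(C1 + b^2)
 f(b) = sqrt(C1 + b^2)


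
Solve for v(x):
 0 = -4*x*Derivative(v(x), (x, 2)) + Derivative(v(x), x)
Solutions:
 v(x) = C1 + C2*x^(5/4)


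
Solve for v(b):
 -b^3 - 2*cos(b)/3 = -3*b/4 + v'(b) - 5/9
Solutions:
 v(b) = C1 - b^4/4 + 3*b^2/8 + 5*b/9 - 2*sin(b)/3


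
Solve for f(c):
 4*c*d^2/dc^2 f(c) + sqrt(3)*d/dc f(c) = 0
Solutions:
 f(c) = C1 + C2*c^(1 - sqrt(3)/4)


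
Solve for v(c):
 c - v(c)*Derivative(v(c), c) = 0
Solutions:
 v(c) = -sqrt(C1 + c^2)
 v(c) = sqrt(C1 + c^2)


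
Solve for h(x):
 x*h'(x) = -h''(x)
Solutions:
 h(x) = C1 + C2*erf(sqrt(2)*x/2)


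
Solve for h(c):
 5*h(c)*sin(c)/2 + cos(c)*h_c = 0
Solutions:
 h(c) = C1*cos(c)^(5/2)


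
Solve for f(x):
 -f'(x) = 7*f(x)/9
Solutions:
 f(x) = C1*exp(-7*x/9)


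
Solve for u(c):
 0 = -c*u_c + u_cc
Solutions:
 u(c) = C1 + C2*erfi(sqrt(2)*c/2)


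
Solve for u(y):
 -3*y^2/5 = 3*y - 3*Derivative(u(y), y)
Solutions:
 u(y) = C1 + y^3/15 + y^2/2


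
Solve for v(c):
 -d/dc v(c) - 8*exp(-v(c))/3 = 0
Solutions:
 v(c) = log(C1 - 8*c/3)


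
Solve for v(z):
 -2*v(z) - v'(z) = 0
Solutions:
 v(z) = C1*exp(-2*z)


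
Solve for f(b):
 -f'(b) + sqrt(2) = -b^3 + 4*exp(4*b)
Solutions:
 f(b) = C1 + b^4/4 + sqrt(2)*b - exp(4*b)


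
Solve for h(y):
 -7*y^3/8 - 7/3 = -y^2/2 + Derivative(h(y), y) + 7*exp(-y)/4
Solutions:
 h(y) = C1 - 7*y^4/32 + y^3/6 - 7*y/3 + 7*exp(-y)/4


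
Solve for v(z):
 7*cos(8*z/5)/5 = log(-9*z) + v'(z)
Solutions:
 v(z) = C1 - z*log(-z) - 2*z*log(3) + z + 7*sin(8*z/5)/8


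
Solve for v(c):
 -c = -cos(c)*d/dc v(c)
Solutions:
 v(c) = C1 + Integral(c/cos(c), c)


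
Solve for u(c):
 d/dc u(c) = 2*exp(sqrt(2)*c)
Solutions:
 u(c) = C1 + sqrt(2)*exp(sqrt(2)*c)


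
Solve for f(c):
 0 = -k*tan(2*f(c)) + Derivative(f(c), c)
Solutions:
 f(c) = -asin(C1*exp(2*c*k))/2 + pi/2
 f(c) = asin(C1*exp(2*c*k))/2


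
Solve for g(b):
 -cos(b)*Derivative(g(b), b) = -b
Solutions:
 g(b) = C1 + Integral(b/cos(b), b)


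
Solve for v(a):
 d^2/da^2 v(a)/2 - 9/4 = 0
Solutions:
 v(a) = C1 + C2*a + 9*a^2/4


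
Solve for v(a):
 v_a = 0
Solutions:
 v(a) = C1


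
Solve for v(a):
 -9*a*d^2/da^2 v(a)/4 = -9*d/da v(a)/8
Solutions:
 v(a) = C1 + C2*a^(3/2)


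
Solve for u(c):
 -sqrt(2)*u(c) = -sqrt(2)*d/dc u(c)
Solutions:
 u(c) = C1*exp(c)


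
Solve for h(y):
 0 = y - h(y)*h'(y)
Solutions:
 h(y) = -sqrt(C1 + y^2)
 h(y) = sqrt(C1 + y^2)


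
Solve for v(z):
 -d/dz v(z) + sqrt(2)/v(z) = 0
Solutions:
 v(z) = -sqrt(C1 + 2*sqrt(2)*z)
 v(z) = sqrt(C1 + 2*sqrt(2)*z)


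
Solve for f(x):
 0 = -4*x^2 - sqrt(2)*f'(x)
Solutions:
 f(x) = C1 - 2*sqrt(2)*x^3/3


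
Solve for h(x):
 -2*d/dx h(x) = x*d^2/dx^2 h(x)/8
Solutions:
 h(x) = C1 + C2/x^15


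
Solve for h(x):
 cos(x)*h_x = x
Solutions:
 h(x) = C1 + Integral(x/cos(x), x)


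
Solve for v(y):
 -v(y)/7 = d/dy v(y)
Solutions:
 v(y) = C1*exp(-y/7)


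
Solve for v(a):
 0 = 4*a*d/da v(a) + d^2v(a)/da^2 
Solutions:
 v(a) = C1 + C2*erf(sqrt(2)*a)


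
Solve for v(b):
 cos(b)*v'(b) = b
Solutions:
 v(b) = C1 + Integral(b/cos(b), b)


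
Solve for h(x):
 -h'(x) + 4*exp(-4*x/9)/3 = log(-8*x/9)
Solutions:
 h(x) = C1 - x*log(-x) + x*(-3*log(2) + 1 + 2*log(3)) - 3*exp(-4*x/9)


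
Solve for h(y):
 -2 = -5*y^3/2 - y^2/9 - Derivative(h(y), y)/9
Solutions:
 h(y) = C1 - 45*y^4/8 - y^3/3 + 18*y


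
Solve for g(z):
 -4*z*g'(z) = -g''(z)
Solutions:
 g(z) = C1 + C2*erfi(sqrt(2)*z)


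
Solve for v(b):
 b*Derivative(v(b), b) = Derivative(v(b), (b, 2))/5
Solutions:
 v(b) = C1 + C2*erfi(sqrt(10)*b/2)


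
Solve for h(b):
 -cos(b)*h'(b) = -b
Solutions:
 h(b) = C1 + Integral(b/cos(b), b)


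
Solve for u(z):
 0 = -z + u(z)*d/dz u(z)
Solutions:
 u(z) = -sqrt(C1 + z^2)
 u(z) = sqrt(C1 + z^2)


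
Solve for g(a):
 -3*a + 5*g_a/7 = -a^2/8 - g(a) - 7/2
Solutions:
 g(a) = C1*exp(-7*a/5) - a^2/8 + 89*a/28 - 1131/196


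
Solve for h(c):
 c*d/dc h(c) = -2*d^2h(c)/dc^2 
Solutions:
 h(c) = C1 + C2*erf(c/2)


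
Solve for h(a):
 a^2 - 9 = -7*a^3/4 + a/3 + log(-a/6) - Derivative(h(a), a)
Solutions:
 h(a) = C1 - 7*a^4/16 - a^3/3 + a^2/6 + a*log(-a) + a*(8 - log(6))


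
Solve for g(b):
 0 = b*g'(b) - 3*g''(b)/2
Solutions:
 g(b) = C1 + C2*erfi(sqrt(3)*b/3)


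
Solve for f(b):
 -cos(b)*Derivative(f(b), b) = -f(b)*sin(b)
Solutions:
 f(b) = C1/cos(b)


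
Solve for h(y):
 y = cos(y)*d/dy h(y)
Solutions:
 h(y) = C1 + Integral(y/cos(y), y)


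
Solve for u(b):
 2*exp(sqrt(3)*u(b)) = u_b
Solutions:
 u(b) = sqrt(3)*(2*log(-1/(C1 + 2*b)) - log(3))/6


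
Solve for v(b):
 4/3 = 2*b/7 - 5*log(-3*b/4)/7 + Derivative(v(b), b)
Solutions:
 v(b) = C1 - b^2/7 + 5*b*log(-b)/7 + b*(-30*log(2) + 13 + 15*log(3))/21


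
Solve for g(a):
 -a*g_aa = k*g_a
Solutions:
 g(a) = C1 + a^(1 - re(k))*(C2*sin(log(a)*Abs(im(k))) + C3*cos(log(a)*im(k)))


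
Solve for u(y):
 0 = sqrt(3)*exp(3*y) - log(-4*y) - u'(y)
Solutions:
 u(y) = C1 - y*log(-y) + y*(1 - 2*log(2)) + sqrt(3)*exp(3*y)/3


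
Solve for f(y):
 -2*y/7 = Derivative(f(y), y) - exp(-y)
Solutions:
 f(y) = C1 - y^2/7 - exp(-y)


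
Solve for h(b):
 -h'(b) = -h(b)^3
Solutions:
 h(b) = -sqrt(2)*sqrt(-1/(C1 + b))/2
 h(b) = sqrt(2)*sqrt(-1/(C1 + b))/2


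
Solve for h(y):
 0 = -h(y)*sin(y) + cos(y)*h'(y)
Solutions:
 h(y) = C1/cos(y)


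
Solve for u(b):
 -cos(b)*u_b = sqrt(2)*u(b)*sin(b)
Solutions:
 u(b) = C1*cos(b)^(sqrt(2))


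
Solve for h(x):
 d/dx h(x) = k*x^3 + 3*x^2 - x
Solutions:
 h(x) = C1 + k*x^4/4 + x^3 - x^2/2


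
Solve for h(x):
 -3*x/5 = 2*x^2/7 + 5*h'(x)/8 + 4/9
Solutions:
 h(x) = C1 - 16*x^3/105 - 12*x^2/25 - 32*x/45


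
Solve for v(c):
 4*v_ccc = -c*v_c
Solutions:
 v(c) = C1 + Integral(C2*airyai(-2^(1/3)*c/2) + C3*airybi(-2^(1/3)*c/2), c)


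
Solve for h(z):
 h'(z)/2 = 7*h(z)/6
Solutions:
 h(z) = C1*exp(7*z/3)


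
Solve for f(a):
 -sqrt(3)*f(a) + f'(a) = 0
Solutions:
 f(a) = C1*exp(sqrt(3)*a)


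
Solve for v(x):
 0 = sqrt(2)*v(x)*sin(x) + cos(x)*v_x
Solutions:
 v(x) = C1*cos(x)^(sqrt(2))


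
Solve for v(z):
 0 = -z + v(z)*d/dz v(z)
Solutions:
 v(z) = -sqrt(C1 + z^2)
 v(z) = sqrt(C1 + z^2)


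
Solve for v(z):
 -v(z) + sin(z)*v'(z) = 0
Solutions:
 v(z) = C1*sqrt(cos(z) - 1)/sqrt(cos(z) + 1)


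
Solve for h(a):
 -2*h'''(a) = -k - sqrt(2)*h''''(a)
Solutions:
 h(a) = C1 + C2*a + C3*a^2 + C4*exp(sqrt(2)*a) + a^3*k/12


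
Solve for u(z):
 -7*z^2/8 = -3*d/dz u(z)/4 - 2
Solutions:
 u(z) = C1 + 7*z^3/18 - 8*z/3


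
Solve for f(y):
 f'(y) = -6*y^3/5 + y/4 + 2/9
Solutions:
 f(y) = C1 - 3*y^4/10 + y^2/8 + 2*y/9


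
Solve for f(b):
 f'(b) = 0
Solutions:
 f(b) = C1


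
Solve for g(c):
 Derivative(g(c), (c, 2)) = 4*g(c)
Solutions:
 g(c) = C1*exp(-2*c) + C2*exp(2*c)


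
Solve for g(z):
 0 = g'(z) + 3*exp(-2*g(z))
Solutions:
 g(z) = log(-sqrt(C1 - 6*z))
 g(z) = log(C1 - 6*z)/2


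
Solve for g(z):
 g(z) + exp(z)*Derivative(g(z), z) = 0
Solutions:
 g(z) = C1*exp(exp(-z))


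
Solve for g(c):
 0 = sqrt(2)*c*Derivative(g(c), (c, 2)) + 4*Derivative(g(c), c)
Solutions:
 g(c) = C1 + C2*c^(1 - 2*sqrt(2))


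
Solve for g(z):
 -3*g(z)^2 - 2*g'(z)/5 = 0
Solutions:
 g(z) = 2/(C1 + 15*z)


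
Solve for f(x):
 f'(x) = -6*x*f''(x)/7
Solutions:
 f(x) = C1 + C2/x^(1/6)


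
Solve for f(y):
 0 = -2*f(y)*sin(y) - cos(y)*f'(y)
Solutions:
 f(y) = C1*cos(y)^2


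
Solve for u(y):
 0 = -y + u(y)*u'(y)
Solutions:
 u(y) = -sqrt(C1 + y^2)
 u(y) = sqrt(C1 + y^2)


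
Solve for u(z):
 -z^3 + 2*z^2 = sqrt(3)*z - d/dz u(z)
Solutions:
 u(z) = C1 + z^4/4 - 2*z^3/3 + sqrt(3)*z^2/2


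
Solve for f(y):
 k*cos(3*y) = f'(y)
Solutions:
 f(y) = C1 + k*sin(3*y)/3


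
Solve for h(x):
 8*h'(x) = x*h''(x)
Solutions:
 h(x) = C1 + C2*x^9


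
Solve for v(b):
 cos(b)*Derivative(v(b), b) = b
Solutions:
 v(b) = C1 + Integral(b/cos(b), b)


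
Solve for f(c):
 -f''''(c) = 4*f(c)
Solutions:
 f(c) = (C1*sin(c) + C2*cos(c))*exp(-c) + (C3*sin(c) + C4*cos(c))*exp(c)


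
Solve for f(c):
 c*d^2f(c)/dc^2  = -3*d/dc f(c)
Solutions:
 f(c) = C1 + C2/c^2


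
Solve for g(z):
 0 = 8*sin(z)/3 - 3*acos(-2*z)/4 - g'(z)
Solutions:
 g(z) = C1 - 3*z*acos(-2*z)/4 - 3*sqrt(1 - 4*z^2)/8 - 8*cos(z)/3


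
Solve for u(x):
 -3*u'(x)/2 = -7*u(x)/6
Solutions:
 u(x) = C1*exp(7*x/9)


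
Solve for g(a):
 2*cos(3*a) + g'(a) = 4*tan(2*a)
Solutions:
 g(a) = C1 - 2*log(cos(2*a)) - 2*sin(3*a)/3


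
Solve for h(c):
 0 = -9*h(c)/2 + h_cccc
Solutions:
 h(c) = C1*exp(-2^(3/4)*sqrt(3)*c/2) + C2*exp(2^(3/4)*sqrt(3)*c/2) + C3*sin(2^(3/4)*sqrt(3)*c/2) + C4*cos(2^(3/4)*sqrt(3)*c/2)


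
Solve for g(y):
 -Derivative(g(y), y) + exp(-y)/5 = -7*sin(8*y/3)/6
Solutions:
 g(y) = C1 - 7*cos(8*y/3)/16 - exp(-y)/5


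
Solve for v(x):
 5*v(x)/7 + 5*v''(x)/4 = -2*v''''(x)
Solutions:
 v(x) = (C1*sin(14^(3/4)*5^(1/4)*x*cos(atan(sqrt(3255)/35)/2)/14) + C2*cos(14^(3/4)*5^(1/4)*x*cos(atan(sqrt(3255)/35)/2)/14))*exp(-14^(3/4)*5^(1/4)*x*sin(atan(sqrt(3255)/35)/2)/14) + (C3*sin(14^(3/4)*5^(1/4)*x*cos(atan(sqrt(3255)/35)/2)/14) + C4*cos(14^(3/4)*5^(1/4)*x*cos(atan(sqrt(3255)/35)/2)/14))*exp(14^(3/4)*5^(1/4)*x*sin(atan(sqrt(3255)/35)/2)/14)


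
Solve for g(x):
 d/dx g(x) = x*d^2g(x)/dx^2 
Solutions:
 g(x) = C1 + C2*x^2


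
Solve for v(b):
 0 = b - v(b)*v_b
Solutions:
 v(b) = -sqrt(C1 + b^2)
 v(b) = sqrt(C1 + b^2)


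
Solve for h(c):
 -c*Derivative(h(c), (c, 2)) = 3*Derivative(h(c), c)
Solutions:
 h(c) = C1 + C2/c^2


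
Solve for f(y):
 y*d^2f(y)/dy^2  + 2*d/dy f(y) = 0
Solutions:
 f(y) = C1 + C2/y


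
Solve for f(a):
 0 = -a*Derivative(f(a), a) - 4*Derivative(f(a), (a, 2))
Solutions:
 f(a) = C1 + C2*erf(sqrt(2)*a/4)


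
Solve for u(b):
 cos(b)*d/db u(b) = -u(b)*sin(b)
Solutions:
 u(b) = C1*cos(b)


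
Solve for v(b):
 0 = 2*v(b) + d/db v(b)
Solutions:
 v(b) = C1*exp(-2*b)


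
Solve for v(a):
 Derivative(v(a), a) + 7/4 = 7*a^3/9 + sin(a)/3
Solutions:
 v(a) = C1 + 7*a^4/36 - 7*a/4 - cos(a)/3


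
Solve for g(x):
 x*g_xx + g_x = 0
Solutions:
 g(x) = C1 + C2*log(x)


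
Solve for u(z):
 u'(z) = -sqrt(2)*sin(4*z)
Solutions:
 u(z) = C1 + sqrt(2)*cos(4*z)/4


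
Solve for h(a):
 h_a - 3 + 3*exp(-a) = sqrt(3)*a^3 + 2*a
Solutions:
 h(a) = C1 + sqrt(3)*a^4/4 + a^2 + 3*a + 3*exp(-a)


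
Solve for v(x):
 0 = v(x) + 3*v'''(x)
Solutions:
 v(x) = C3*exp(-3^(2/3)*x/3) + (C1*sin(3^(1/6)*x/2) + C2*cos(3^(1/6)*x/2))*exp(3^(2/3)*x/6)


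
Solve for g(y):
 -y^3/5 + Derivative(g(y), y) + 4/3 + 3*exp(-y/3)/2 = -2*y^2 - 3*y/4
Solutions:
 g(y) = C1 + y^4/20 - 2*y^3/3 - 3*y^2/8 - 4*y/3 + 9*exp(-y/3)/2


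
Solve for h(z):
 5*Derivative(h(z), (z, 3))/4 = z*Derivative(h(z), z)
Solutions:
 h(z) = C1 + Integral(C2*airyai(10^(2/3)*z/5) + C3*airybi(10^(2/3)*z/5), z)


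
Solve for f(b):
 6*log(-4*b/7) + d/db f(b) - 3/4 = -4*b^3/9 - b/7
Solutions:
 f(b) = C1 - b^4/9 - b^2/14 - 6*b*log(-b) + b*(-12*log(2) + 27/4 + 6*log(7))


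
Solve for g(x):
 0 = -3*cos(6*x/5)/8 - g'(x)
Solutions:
 g(x) = C1 - 5*sin(6*x/5)/16


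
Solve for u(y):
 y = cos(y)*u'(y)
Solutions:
 u(y) = C1 + Integral(y/cos(y), y)


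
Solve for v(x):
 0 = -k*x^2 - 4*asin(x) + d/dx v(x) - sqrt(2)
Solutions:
 v(x) = C1 + k*x^3/3 + 4*x*asin(x) + sqrt(2)*x + 4*sqrt(1 - x^2)


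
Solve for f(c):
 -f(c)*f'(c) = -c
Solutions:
 f(c) = -sqrt(C1 + c^2)
 f(c) = sqrt(C1 + c^2)


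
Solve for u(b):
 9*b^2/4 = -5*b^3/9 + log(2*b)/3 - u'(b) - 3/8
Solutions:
 u(b) = C1 - 5*b^4/36 - 3*b^3/4 + b*log(b)/3 - 17*b/24 + b*log(2)/3


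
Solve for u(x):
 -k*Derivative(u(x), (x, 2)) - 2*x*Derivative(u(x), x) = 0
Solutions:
 u(x) = C1 + C2*sqrt(k)*erf(x*sqrt(1/k))


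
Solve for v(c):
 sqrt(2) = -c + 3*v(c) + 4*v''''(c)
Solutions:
 v(c) = c/3 + (C1*sin(3^(1/4)*c/2) + C2*cos(3^(1/4)*c/2))*exp(-3^(1/4)*c/2) + (C3*sin(3^(1/4)*c/2) + C4*cos(3^(1/4)*c/2))*exp(3^(1/4)*c/2) + sqrt(2)/3


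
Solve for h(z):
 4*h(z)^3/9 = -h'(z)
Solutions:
 h(z) = -3*sqrt(2)*sqrt(-1/(C1 - 4*z))/2
 h(z) = 3*sqrt(2)*sqrt(-1/(C1 - 4*z))/2


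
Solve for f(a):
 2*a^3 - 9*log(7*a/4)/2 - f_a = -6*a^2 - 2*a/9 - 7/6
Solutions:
 f(a) = C1 + a^4/2 + 2*a^3 + a^2/9 - 9*a*log(a)/2 - 9*a*log(7)/2 + 17*a/3 + 9*a*log(2)


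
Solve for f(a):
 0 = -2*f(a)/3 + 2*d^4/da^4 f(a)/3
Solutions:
 f(a) = C1*exp(-a) + C2*exp(a) + C3*sin(a) + C4*cos(a)


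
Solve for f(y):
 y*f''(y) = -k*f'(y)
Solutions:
 f(y) = C1 + y^(1 - re(k))*(C2*sin(log(y)*Abs(im(k))) + C3*cos(log(y)*im(k)))


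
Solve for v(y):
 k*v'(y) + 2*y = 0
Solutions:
 v(y) = C1 - y^2/k


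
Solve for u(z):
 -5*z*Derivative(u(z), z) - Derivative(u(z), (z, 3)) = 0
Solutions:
 u(z) = C1 + Integral(C2*airyai(-5^(1/3)*z) + C3*airybi(-5^(1/3)*z), z)


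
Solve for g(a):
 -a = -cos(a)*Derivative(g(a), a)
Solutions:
 g(a) = C1 + Integral(a/cos(a), a)


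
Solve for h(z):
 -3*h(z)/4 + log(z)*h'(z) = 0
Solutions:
 h(z) = C1*exp(3*li(z)/4)


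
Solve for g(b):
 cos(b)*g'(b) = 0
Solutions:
 g(b) = C1


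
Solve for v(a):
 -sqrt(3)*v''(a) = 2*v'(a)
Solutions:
 v(a) = C1 + C2*exp(-2*sqrt(3)*a/3)


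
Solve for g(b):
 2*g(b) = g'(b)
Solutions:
 g(b) = C1*exp(2*b)


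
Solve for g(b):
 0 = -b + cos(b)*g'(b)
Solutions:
 g(b) = C1 + Integral(b/cos(b), b)


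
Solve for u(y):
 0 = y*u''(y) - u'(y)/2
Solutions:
 u(y) = C1 + C2*y^(3/2)


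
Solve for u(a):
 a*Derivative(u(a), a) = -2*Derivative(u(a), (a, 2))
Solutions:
 u(a) = C1 + C2*erf(a/2)


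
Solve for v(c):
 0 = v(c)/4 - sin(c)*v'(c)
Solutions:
 v(c) = C1*(cos(c) - 1)^(1/8)/(cos(c) + 1)^(1/8)


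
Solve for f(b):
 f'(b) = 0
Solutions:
 f(b) = C1


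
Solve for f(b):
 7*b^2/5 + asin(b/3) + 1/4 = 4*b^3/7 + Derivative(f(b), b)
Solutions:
 f(b) = C1 - b^4/7 + 7*b^3/15 + b*asin(b/3) + b/4 + sqrt(9 - b^2)


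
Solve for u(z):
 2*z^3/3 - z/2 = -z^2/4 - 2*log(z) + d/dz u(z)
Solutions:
 u(z) = C1 + z^4/6 + z^3/12 - z^2/4 + 2*z*log(z) - 2*z


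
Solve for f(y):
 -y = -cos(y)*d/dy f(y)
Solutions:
 f(y) = C1 + Integral(y/cos(y), y)
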